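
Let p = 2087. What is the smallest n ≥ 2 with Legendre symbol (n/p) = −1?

(2/2087) = +1, so 2 is a residue.
(3/2087) = +1, so 3 is a residue.
(4/2087) = +1, so 4 is a residue.
(5/2087) = −1, so 5 is the smallest positive non-residue mod 2087.

5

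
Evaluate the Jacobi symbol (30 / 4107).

0

Pull out 2: since 4107 ≡ 3 (mod 8), (2/4107) = -1.
Reciprocity: 15 ≡ 3 and 4107 ≡ 3 (mod 4), so (15/4107) = −(4107/15).
Reduce top mod 15: now compute (12/15).
Pull out 2^2: since 15 ≡ 7 (mod 8), (2/15) = +1, so (2/15)^2 = +1.
Reciprocity: 3 ≡ 3 and 15 ≡ 3 (mod 4), so (3/15) = −(15/3).
Reduce top mod 3: now compute (0/3).
Top reduces to 0: gcd > 1, so the symbol is 0.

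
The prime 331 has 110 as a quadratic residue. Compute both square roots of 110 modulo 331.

21, 310

Since 331 ≡ 3 (mod 4), a square root of 110 is 110^((331+1)/4) = 110^83 mod 331.
Repeated squaring: 110^2≡184, 110^4≡94, 110^8≡230, 110^16≡271, 110^32≡290, 110^64≡26 (mod 331).
110^83 = 110^(64+16+2+1) ≡ 21 (mod 331).
Check: 21² = 441 ≡ 110 (mod 331). The two roots are 21 and 310.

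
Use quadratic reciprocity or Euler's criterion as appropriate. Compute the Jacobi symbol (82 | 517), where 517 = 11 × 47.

Pull out 2: since 517 ≡ 5 (mod 8), (2/517) = -1.
Reciprocity: 41 ≡ 1 and 517 ≡ 1 (mod 4), so (41/517) = +(517/41).
Reduce top mod 41: now compute (25/41).
Reciprocity: 25 ≡ 1 and 41 ≡ 1 (mod 4), so (25/41) = +(41/25).
Reduce top mod 25: now compute (16/25).
Pull out 2^4: since 25 ≡ 1 (mod 8), (2/25) = +1, so (2/25)^4 = +1.
Reached (1/25) = 1. Collecting the sign flips along the way, the symbol is -1.

-1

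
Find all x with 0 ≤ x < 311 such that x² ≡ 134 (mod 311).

148, 163

Since 311 ≡ 3 (mod 4), a square root of 134 is 134^((311+1)/4) = 134^78 mod 311.
Repeated squaring: 134^2≡229, 134^4≡193, 134^8≡240, 134^16≡65, 134^32≡182, 134^64≡158 (mod 311).
134^78 = 134^(64+8+4+2) ≡ 163 (mod 311).
Check: 163² = 26569 ≡ 134 (mod 311). The two roots are 148 and 163.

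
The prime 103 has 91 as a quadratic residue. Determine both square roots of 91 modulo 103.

Since 103 ≡ 3 (mod 4), a square root of 91 is 91^((103+1)/4) = 91^26 mod 103.
Repeated squaring: 91^2≡41, 91^4≡33, 91^8≡59, 91^16≡82 (mod 103).
91^26 = 91^(16+8+2) ≡ 83 (mod 103).
Check: 83² = 6889 ≡ 91 (mod 103). The two roots are 20 and 83.

20, 83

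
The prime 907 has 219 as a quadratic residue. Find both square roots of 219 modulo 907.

Since 907 ≡ 3 (mod 4), a square root of 219 is 219^((907+1)/4) = 219^227 mod 907.
Repeated squaring: 219^2≡797, 219^4≡309, 219^8≡246, 219^16≡654, 219^32≡519, 219^64≡889, 219^128≡324 (mod 907).
219^227 = 219^(128+64+32+2+1) ≡ 411 (mod 907).
Check: 411² = 168921 ≡ 219 (mod 907). The two roots are 411 and 496.

411, 496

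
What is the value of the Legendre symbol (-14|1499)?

-1

First reduce: -14 ≡ 1485 (mod 1499).
Reciprocity: 1485 ≡ 1 and 1499 ≡ 3 (mod 4), so (1485/1499) = +(1499/1485).
Reduce top mod 1485: now compute (14/1485).
Pull out 2: since 1485 ≡ 5 (mod 8), (2/1485) = -1.
Reciprocity: 7 ≡ 3 and 1485 ≡ 1 (mod 4), so (7/1485) = +(1485/7).
Reduce top mod 7: now compute (1/7).
Reached (1/7) = 1. Collecting the sign flips along the way, the symbol is -1.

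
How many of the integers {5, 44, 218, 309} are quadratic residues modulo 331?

1

(5/331) = +1 → QR.
(44/331) = -1 → non-residue.
(218/331) = -1 → non-residue.
(309/331) = -1 → non-residue.
Total quadratic residues among the 4: 1.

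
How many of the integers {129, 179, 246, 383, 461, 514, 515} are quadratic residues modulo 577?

(129/577) = -1 → non-residue.
(179/577) = -1 → non-residue.
(246/577) = -1 → non-residue.
(383/577) = -1 → non-residue.
(461/577) = -1 → non-residue.
(514/577) = -1 → non-residue.
(515/577) = +1 → QR.
Total quadratic residues among the 7: 1.

1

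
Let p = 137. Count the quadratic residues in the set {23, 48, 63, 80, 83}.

1

(23/137) = -1 → non-residue.
(48/137) = -1 → non-residue.
(63/137) = +1 → QR.
(80/137) = -1 → non-residue.
(83/137) = -1 → non-residue.
Total quadratic residues among the 5: 1.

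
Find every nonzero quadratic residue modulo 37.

Square k = 1,…,18 (k and 37−k give the same square):
1²=1, 2²=4, 3²=9, 4²=16, 5²=25, 6²=36, 7²≡12, 8²≡27, 9²≡7, 10²≡26, 11²≡10, 12²≡33, 13²≡21, 14²≡11, 15²≡3, 16²≡34, 17²≡30, 18²≡28 (mod 37).
So the quadratic residues mod 37 are {1, 3, 4, 7, 9, 10, 11, 12, 16, 21, 25, 26, 27, 28, 30, 33, 34, 36}.

1 3 4 7 9 10 11 12 16 21 25 26 27 28 30 33 34 36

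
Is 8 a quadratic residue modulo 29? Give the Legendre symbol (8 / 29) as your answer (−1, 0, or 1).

-1

Euler's criterion: (8/29) ≡ 8^14 (mod 29).
8^2 ≡ 6 (mod 29)
8^4 ≡ 7 (mod 29)
8^8 ≡ 20 (mod 29)
8^14 = 8^(8+4+2) ≡ 28 (mod 29).
Result is 28 ≡ −1, so (8/29) = −1.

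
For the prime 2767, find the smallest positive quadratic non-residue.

3

(2/2767) = +1, so 2 is a residue.
(3/2767) = −1, so 3 is the smallest positive non-residue mod 2767.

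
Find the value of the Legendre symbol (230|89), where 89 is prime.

First reduce: 230 ≡ 52 (mod 89).
Pull out 2^2: since 89 ≡ 1 (mod 8), (2/89) = +1, so (2/89)^2 = +1.
Reciprocity: 13 ≡ 1 and 89 ≡ 1 (mod 4), so (13/89) = +(89/13).
Reduce top mod 13: now compute (11/13).
Reciprocity: 11 ≡ 3 and 13 ≡ 1 (mod 4), so (11/13) = +(13/11).
Reduce top mod 11: now compute (2/11).
Pull out 2: since 11 ≡ 3 (mod 8), (2/11) = -1.
Reached (1/11) = 1. Collecting the sign flips along the way, the symbol is -1.

-1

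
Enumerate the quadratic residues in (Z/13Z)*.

Square k = 1,…,6 (k and 13−k give the same square):
1²=1, 2²=4, 3²=9, 4²≡3, 5²≡12, 6²≡10 (mod 13).
So the quadratic residues mod 13 are {1, 3, 4, 9, 10, 12}.

1 3 4 9 10 12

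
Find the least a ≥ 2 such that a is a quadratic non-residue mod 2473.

5

(2/2473) = +1, so 2 is a residue.
(3/2473) = +1, so 3 is a residue.
(4/2473) = +1, so 4 is a residue.
(5/2473) = −1, so 5 is the smallest positive non-residue mod 2473.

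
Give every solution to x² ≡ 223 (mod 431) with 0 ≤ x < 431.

53, 378

Since 431 ≡ 3 (mod 4), a square root of 223 is 223^((431+1)/4) = 223^108 mod 431.
Repeated squaring: 223^2≡164, 223^4≡174, 223^8≡106, 223^16≡30, 223^32≡38, 223^64≡151 (mod 431).
223^108 = 223^(64+32+8+4) ≡ 53 (mod 431).
Check: 53² = 2809 ≡ 223 (mod 431). The two roots are 53 and 378.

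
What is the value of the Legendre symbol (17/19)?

Reciprocity: 17 ≡ 1 and 19 ≡ 3 (mod 4), so (17/19) = +(19/17).
Reduce top mod 17: now compute (2/17).
Pull out 2: since 17 ≡ 1 (mod 8), (2/17) = +1.
Reached (1/17) = 1. Collecting the sign flips along the way, the symbol is +1.

1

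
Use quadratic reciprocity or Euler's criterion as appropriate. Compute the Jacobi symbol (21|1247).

-1

Reciprocity: 21 ≡ 1 and 1247 ≡ 3 (mod 4), so (21/1247) = +(1247/21).
Reduce top mod 21: now compute (8/21).
Pull out 2^3: since 21 ≡ 5 (mod 8), (2/21) = -1, so (2/21)^3 = -1.
Reached (1/21) = 1. Collecting the sign flips along the way, the symbol is -1.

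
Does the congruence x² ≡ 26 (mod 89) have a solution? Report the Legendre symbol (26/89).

Pull out 2: since 89 ≡ 1 (mod 8), (2/89) = +1.
Reciprocity: 13 ≡ 1 and 89 ≡ 1 (mod 4), so (13/89) = +(89/13).
Reduce top mod 13: now compute (11/13).
Reciprocity: 11 ≡ 3 and 13 ≡ 1 (mod 4), so (11/13) = +(13/11).
Reduce top mod 11: now compute (2/11).
Pull out 2: since 11 ≡ 3 (mod 8), (2/11) = -1.
Reached (1/11) = 1. Collecting the sign flips along the way, the symbol is -1.

-1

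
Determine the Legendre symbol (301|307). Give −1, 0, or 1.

Euler's criterion: (301/307) ≡ 301^153 (mod 307).
301^2 ≡ 36 (mod 307)
301^4 ≡ 68 (mod 307)
301^8 ≡ 19 (mod 307)
301^16 ≡ 54 (mod 307)
301^32 ≡ 153 (mod 307)
301^64 ≡ 77 (mod 307)
301^128 ≡ 96 (mod 307)
301^153 = 301^(128+16+8+1) ≡ 306 (mod 307).
Result is 306 ≡ −1, so (301/307) = −1.

-1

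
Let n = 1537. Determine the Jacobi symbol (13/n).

Reciprocity: 13 ≡ 1 and 1537 ≡ 1 (mod 4), so (13/1537) = +(1537/13).
Reduce top mod 13: now compute (3/13).
Reciprocity: 3 ≡ 3 and 13 ≡ 1 (mod 4), so (3/13) = +(13/3).
Reduce top mod 3: now compute (1/3).
Reached (1/3) = 1. Collecting the sign flips along the way, the symbol is +1.

1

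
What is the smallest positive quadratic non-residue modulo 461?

(2/461) = −1, so 2 is the smallest positive non-residue mod 461.

2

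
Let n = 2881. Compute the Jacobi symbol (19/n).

Reciprocity: 19 ≡ 3 and 2881 ≡ 1 (mod 4), so (19/2881) = +(2881/19).
Reduce top mod 19: now compute (12/19).
Pull out 2^2: since 19 ≡ 3 (mod 8), (2/19) = -1, so (2/19)^2 = +1.
Reciprocity: 3 ≡ 3 and 19 ≡ 3 (mod 4), so (3/19) = −(19/3).
Reduce top mod 3: now compute (1/3).
Reached (1/3) = 1. Collecting the sign flips along the way, the symbol is -1.

-1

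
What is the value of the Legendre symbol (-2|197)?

First reduce: -2 ≡ 195 (mod 197).
Reciprocity: 195 ≡ 3 and 197 ≡ 1 (mod 4), so (195/197) = +(197/195).
Reduce top mod 195: now compute (2/195).
Pull out 2: since 195 ≡ 3 (mod 8), (2/195) = -1.
Reached (1/195) = 1. Collecting the sign flips along the way, the symbol is -1.

-1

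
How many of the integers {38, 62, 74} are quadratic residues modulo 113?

1

(38/113) = -1 → non-residue.
(62/113) = +1 → QR.
(74/113) = -1 → non-residue.
Total quadratic residues among the 3: 1.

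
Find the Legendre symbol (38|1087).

-1

Pull out 2: since 1087 ≡ 7 (mod 8), (2/1087) = +1.
Reciprocity: 19 ≡ 3 and 1087 ≡ 3 (mod 4), so (19/1087) = −(1087/19).
Reduce top mod 19: now compute (4/19).
Pull out 2^2: since 19 ≡ 3 (mod 8), (2/19) = -1, so (2/19)^2 = +1.
Reached (1/19) = 1. Collecting the sign flips along the way, the symbol is -1.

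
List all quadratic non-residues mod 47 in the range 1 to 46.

5,10,11,13,15,19,20,22,23,26,29,30,31,33,35,38,39,40,41,43,44,45,46

Square k = 1,…,23 (k and 47−k give the same square):
1²=1, 2²=4, 3²=9, 4²=16, 5²=25, 6²=36, 7²≡2, 8²≡17, 9²≡34, 10²≡6, 11²≡27, 12²≡3, 13²≡28, 14²≡8, 15²≡37, 16²≡21, 17²≡7, 18²≡42, 19²≡32, 20²≡24, 21²≡18, 22²≡14, 23²≡12 (mod 47).
The residues are {1, 2, 3, 4, 6, 7, 8, 9, 12, 14, 16, 17, 18, 21, 24, 25, 27, 28, 32, 34, 36, 37, 42}; the non-residues are the remaining 23 nonzero classes.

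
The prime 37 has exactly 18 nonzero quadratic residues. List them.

1 3 4 7 9 10 11 12 16 21 25 26 27 28 30 33 34 36

Square k = 1,…,18 (k and 37−k give the same square):
1²=1, 2²=4, 3²=9, 4²=16, 5²=25, 6²=36, 7²≡12, 8²≡27, 9²≡7, 10²≡26, 11²≡10, 12²≡33, 13²≡21, 14²≡11, 15²≡3, 16²≡34, 17²≡30, 18²≡28 (mod 37).
So the quadratic residues mod 37 are {1, 3, 4, 7, 9, 10, 11, 12, 16, 21, 25, 26, 27, 28, 30, 33, 34, 36}.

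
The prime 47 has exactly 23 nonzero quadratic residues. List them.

Square k = 1,…,23 (k and 47−k give the same square):
1²=1, 2²=4, 3²=9, 4²=16, 5²=25, 6²=36, 7²≡2, 8²≡17, 9²≡34, 10²≡6, 11²≡27, 12²≡3, 13²≡28, 14²≡8, 15²≡37, 16²≡21, 17²≡7, 18²≡42, 19²≡32, 20²≡24, 21²≡18, 22²≡14, 23²≡12 (mod 47).
So the quadratic residues mod 47 are {1, 2, 3, 4, 6, 7, 8, 9, 12, 14, 16, 17, 18, 21, 24, 25, 27, 28, 32, 34, 36, 37, 42}.

1, 2, 3, 4, 6, 7, 8, 9, 12, 14, 16, 17, 18, 21, 24, 25, 27, 28, 32, 34, 36, 37, 42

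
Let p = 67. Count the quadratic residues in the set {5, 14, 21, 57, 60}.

(5/67) = -1 → non-residue.
(14/67) = +1 → QR.
(21/67) = +1 → QR.
(57/67) = -1 → non-residue.
(60/67) = +1 → QR.
Total quadratic residues among the 5: 3.

3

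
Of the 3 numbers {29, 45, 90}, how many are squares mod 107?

(29/107) = +1 → QR.
(45/107) = -1 → non-residue.
(90/107) = +1 → QR.
Total quadratic residues among the 3: 2.

2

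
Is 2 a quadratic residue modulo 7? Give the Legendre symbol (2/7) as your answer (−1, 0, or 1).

Euler's criterion: (2/7) ≡ 2^3 (mod 7).
2^2 ≡ 4 (mod 7)
2^3 = 2^(2+1) ≡ 1 (mod 7).
Result is 1, so (2/7) = 1.

1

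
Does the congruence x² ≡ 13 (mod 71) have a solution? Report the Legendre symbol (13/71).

-1

Euler's criterion: (13/71) ≡ 13^35 (mod 71).
13^2 ≡ 27 (mod 71)
13^4 ≡ 19 (mod 71)
13^8 ≡ 6 (mod 71)
13^16 ≡ 36 (mod 71)
13^32 ≡ 18 (mod 71)
13^35 = 13^(32+2+1) ≡ 70 (mod 71).
Result is 70 ≡ −1, so (13/71) = −1.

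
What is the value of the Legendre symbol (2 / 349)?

Euler's criterion: (2/349) ≡ 2^174 (mod 349).
2^2 ≡ 4 (mod 349)
2^4 ≡ 16 (mod 349)
2^8 ≡ 256 (mod 349)
2^16 ≡ 273 (mod 349)
2^32 ≡ 192 (mod 349)
2^64 ≡ 219 (mod 349)
2^128 ≡ 148 (mod 349)
2^174 = 2^(128+32+8+4+2) ≡ 348 (mod 349).
Result is 348 ≡ −1, so (2/349) = −1.

-1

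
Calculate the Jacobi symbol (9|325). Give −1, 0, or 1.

Reciprocity: 9 ≡ 1 and 325 ≡ 1 (mod 4), so (9/325) = +(325/9).
Reduce top mod 9: now compute (1/9).
Reached (1/9) = 1. Collecting the sign flips along the way, the symbol is +1.

1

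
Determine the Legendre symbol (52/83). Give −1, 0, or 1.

-1

Pull out 2^2: since 83 ≡ 3 (mod 8), (2/83) = -1, so (2/83)^2 = +1.
Reciprocity: 13 ≡ 1 and 83 ≡ 3 (mod 4), so (13/83) = +(83/13).
Reduce top mod 13: now compute (5/13).
Reciprocity: 5 ≡ 1 and 13 ≡ 1 (mod 4), so (5/13) = +(13/5).
Reduce top mod 5: now compute (3/5).
Reciprocity: 3 ≡ 3 and 5 ≡ 1 (mod 4), so (3/5) = +(5/3).
Reduce top mod 3: now compute (2/3).
Pull out 2: since 3 ≡ 3 (mod 8), (2/3) = -1.
Reached (1/3) = 1. Collecting the sign flips along the way, the symbol is -1.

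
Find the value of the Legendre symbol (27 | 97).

1

Reciprocity: 27 ≡ 3 and 97 ≡ 1 (mod 4), so (27/97) = +(97/27).
Reduce top mod 27: now compute (16/27).
Pull out 2^4: since 27 ≡ 3 (mod 8), (2/27) = -1, so (2/27)^4 = +1.
Reached (1/27) = 1. Collecting the sign flips along the way, the symbol is +1.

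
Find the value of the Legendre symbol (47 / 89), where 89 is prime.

Reciprocity: 47 ≡ 3 and 89 ≡ 1 (mod 4), so (47/89) = +(89/47).
Reduce top mod 47: now compute (42/47).
Pull out 2: since 47 ≡ 7 (mod 8), (2/47) = +1.
Reciprocity: 21 ≡ 1 and 47 ≡ 3 (mod 4), so (21/47) = +(47/21).
Reduce top mod 21: now compute (5/21).
Reciprocity: 5 ≡ 1 and 21 ≡ 1 (mod 4), so (5/21) = +(21/5).
Reduce top mod 5: now compute (1/5).
Reached (1/5) = 1. Collecting the sign flips along the way, the symbol is +1.

1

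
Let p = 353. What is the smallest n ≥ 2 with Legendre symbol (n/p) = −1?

(2/353) = +1, so 2 is a residue.
(3/353) = −1, so 3 is the smallest positive non-residue mod 353.

3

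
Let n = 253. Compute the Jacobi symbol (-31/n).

1

First reduce: -31 ≡ 222 (mod 253).
Pull out 2: since 253 ≡ 5 (mod 8), (2/253) = -1.
Reciprocity: 111 ≡ 3 and 253 ≡ 1 (mod 4), so (111/253) = +(253/111).
Reduce top mod 111: now compute (31/111).
Reciprocity: 31 ≡ 3 and 111 ≡ 3 (mod 4), so (31/111) = −(111/31).
Reduce top mod 31: now compute (18/31).
Pull out 2: since 31 ≡ 7 (mod 8), (2/31) = +1.
Reciprocity: 9 ≡ 1 and 31 ≡ 3 (mod 4), so (9/31) = +(31/9).
Reduce top mod 9: now compute (4/9).
Pull out 2^2: since 9 ≡ 1 (mod 8), (2/9) = +1, so (2/9)^2 = +1.
Reached (1/9) = 1. Collecting the sign flips along the way, the symbol is +1.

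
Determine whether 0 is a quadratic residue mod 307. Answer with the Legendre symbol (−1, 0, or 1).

0

Top reduces to 0: gcd > 1, so the symbol is 0.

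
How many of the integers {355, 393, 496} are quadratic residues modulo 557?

(355/557) = -1 → non-residue.
(393/557) = -1 → non-residue.
(496/557) = -1 → non-residue.
Total quadratic residues among the 3: 0.

0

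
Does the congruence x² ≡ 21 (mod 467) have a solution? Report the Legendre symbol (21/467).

1

Reciprocity: 21 ≡ 1 and 467 ≡ 3 (mod 4), so (21/467) = +(467/21).
Reduce top mod 21: now compute (5/21).
Reciprocity: 5 ≡ 1 and 21 ≡ 1 (mod 4), so (5/21) = +(21/5).
Reduce top mod 5: now compute (1/5).
Reached (1/5) = 1. Collecting the sign flips along the way, the symbol is +1.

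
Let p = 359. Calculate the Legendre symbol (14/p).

-1

Pull out 2: since 359 ≡ 7 (mod 8), (2/359) = +1.
Reciprocity: 7 ≡ 3 and 359 ≡ 3 (mod 4), so (7/359) = −(359/7).
Reduce top mod 7: now compute (2/7).
Pull out 2: since 7 ≡ 7 (mod 8), (2/7) = +1.
Reached (1/7) = 1. Collecting the sign flips along the way, the symbol is -1.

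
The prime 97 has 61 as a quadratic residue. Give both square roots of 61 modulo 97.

35, 62

97 ≡ 1 (mod 4), so we find a root by search.
Trying successive values, 35² = 1225 ≡ 61 (mod 97). The other root is 97 − 35 = 62.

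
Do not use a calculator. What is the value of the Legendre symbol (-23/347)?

1

Euler's criterion: (-23/347) ≡ 324^173 (mod 347).
324^2 ≡ 182 (mod 347)
324^4 ≡ 159 (mod 347)
324^8 ≡ 297 (mod 347)
324^16 ≡ 71 (mod 347)
324^32 ≡ 183 (mod 347)
324^64 ≡ 177 (mod 347)
324^128 ≡ 99 (mod 347)
324^173 = 324^(128+32+8+4+1) ≡ 1 (mod 347).
Result is 1, so (-23/347) = 1.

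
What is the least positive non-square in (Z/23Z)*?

5

(2/23) = +1, so 2 is a residue.
(3/23) = +1, so 3 is a residue.
(4/23) = +1, so 4 is a residue.
(5/23) = −1, so 5 is the smallest positive non-residue mod 23.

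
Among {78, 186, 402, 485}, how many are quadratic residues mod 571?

3

(78/571) = +1 → QR.
(186/571) = +1 → QR.
(402/571) = -1 → non-residue.
(485/571) = +1 → QR.
Total quadratic residues among the 4: 3.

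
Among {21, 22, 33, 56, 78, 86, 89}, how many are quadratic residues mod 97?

4

(21/97) = -1 → non-residue.
(22/97) = +1 → QR.
(33/97) = +1 → QR.
(56/97) = -1 → non-residue.
(78/97) = -1 → non-residue.
(86/97) = +1 → QR.
(89/97) = +1 → QR.
Total quadratic residues among the 7: 4.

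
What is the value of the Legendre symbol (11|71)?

Reciprocity: 11 ≡ 3 and 71 ≡ 3 (mod 4), so (11/71) = −(71/11).
Reduce top mod 11: now compute (5/11).
Reciprocity: 5 ≡ 1 and 11 ≡ 3 (mod 4), so (5/11) = +(11/5).
Reduce top mod 5: now compute (1/5).
Reached (1/5) = 1. Collecting the sign flips along the way, the symbol is -1.

-1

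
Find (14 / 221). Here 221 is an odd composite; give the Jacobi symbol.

-1

Pull out 2: since 221 ≡ 5 (mod 8), (2/221) = -1.
Reciprocity: 7 ≡ 3 and 221 ≡ 1 (mod 4), so (7/221) = +(221/7).
Reduce top mod 7: now compute (4/7).
Pull out 2^2: since 7 ≡ 7 (mod 8), (2/7) = +1, so (2/7)^2 = +1.
Reached (1/7) = 1. Collecting the sign flips along the way, the symbol is -1.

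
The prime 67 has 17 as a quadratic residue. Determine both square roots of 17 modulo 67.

33, 34

Since 67 ≡ 3 (mod 4), a square root of 17 is 17^((67+1)/4) = 17^17 mod 67.
Repeated squaring: 17^2≡21, 17^4≡39, 17^8≡47, 17^16≡65 (mod 67).
17^17 = 17^(16+1) ≡ 33 (mod 67).
Check: 33² = 1089 ≡ 17 (mod 67). The two roots are 33 and 34.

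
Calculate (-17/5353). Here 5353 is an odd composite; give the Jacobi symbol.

1

First reduce: -17 ≡ 5336 (mod 5353).
Pull out 2^3: since 5353 ≡ 1 (mod 8), (2/5353) = +1, so (2/5353)^3 = +1.
Reciprocity: 667 ≡ 3 and 5353 ≡ 1 (mod 4), so (667/5353) = +(5353/667).
Reduce top mod 667: now compute (17/667).
Reciprocity: 17 ≡ 1 and 667 ≡ 3 (mod 4), so (17/667) = +(667/17).
Reduce top mod 17: now compute (4/17).
Pull out 2^2: since 17 ≡ 1 (mod 8), (2/17) = +1, so (2/17)^2 = +1.
Reached (1/17) = 1. Collecting the sign flips along the way, the symbol is +1.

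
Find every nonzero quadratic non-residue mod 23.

5 7 10 11 14 15 17 19 20 21 22

Square k = 1,…,11 (k and 23−k give the same square):
1²=1, 2²=4, 3²=9, 4²=16, 5²≡2, 6²≡13, 7²≡3, 8²≡18, 9²≡12, 10²≡8, 11²≡6 (mod 23).
The residues are {1, 2, 3, 4, 6, 8, 9, 12, 13, 16, 18}; the non-residues are the remaining 11 nonzero classes.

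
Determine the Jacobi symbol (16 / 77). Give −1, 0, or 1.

Pull out 2^4: since 77 ≡ 5 (mod 8), (2/77) = -1, so (2/77)^4 = +1.
Reached (1/77) = 1. Collecting the sign flips along the way, the symbol is +1.

1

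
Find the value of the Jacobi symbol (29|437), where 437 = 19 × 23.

-1

Reciprocity: 29 ≡ 1 and 437 ≡ 1 (mod 4), so (29/437) = +(437/29).
Reduce top mod 29: now compute (2/29).
Pull out 2: since 29 ≡ 5 (mod 8), (2/29) = -1.
Reached (1/29) = 1. Collecting the sign flips along the way, the symbol is -1.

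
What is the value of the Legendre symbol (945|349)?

-1

Euler's criterion: (945/349) ≡ 247^174 (mod 349).
247^2 ≡ 283 (mod 349)
247^4 ≡ 168 (mod 349)
247^8 ≡ 304 (mod 349)
247^16 ≡ 280 (mod 349)
247^32 ≡ 224 (mod 349)
247^64 ≡ 269 (mod 349)
247^128 ≡ 118 (mod 349)
247^174 = 247^(128+32+8+4+2) ≡ 348 (mod 349).
Result is 348 ≡ −1, so (945/349) = −1.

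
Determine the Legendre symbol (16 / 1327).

Pull out 2^4: since 1327 ≡ 7 (mod 8), (2/1327) = +1, so (2/1327)^4 = +1.
Reached (1/1327) = 1. Collecting the sign flips along the way, the symbol is +1.

1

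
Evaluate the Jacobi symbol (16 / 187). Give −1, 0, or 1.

1

Pull out 2^4: since 187 ≡ 3 (mod 8), (2/187) = -1, so (2/187)^4 = +1.
Reached (1/187) = 1. Collecting the sign flips along the way, the symbol is +1.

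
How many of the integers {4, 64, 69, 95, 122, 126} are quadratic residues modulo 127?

4

(4/127) = +1 → QR.
(64/127) = +1 → QR.
(69/127) = +1 → QR.
(95/127) = -1 → non-residue.
(122/127) = +1 → QR.
(126/127) = -1 → non-residue.
Total quadratic residues among the 6: 4.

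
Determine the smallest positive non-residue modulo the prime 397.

2

(2/397) = −1, so 2 is the smallest positive non-residue mod 397.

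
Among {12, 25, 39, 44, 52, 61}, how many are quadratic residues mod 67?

2

(12/67) = -1 → non-residue.
(25/67) = +1 → QR.
(39/67) = +1 → QR.
(44/67) = -1 → non-residue.
(52/67) = -1 → non-residue.
(61/67) = -1 → non-residue.
Total quadratic residues among the 6: 2.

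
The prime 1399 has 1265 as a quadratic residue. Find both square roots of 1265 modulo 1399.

628, 771

Since 1399 ≡ 3 (mod 4), a square root of 1265 is 1265^((1399+1)/4) = 1265^350 mod 1399.
Repeated squaring: 1265^2≡1168, 1265^4≡199, 1265^8≡429, 1265^16≡772, 1265^32≡10, 1265^64≡100, 1265^128≡207, 1265^256≡879 (mod 1399).
1265^350 = 1265^(256+64+16+8+4+2) ≡ 628 (mod 1399).
Check: 628² = 394384 ≡ 1265 (mod 1399). The two roots are 628 and 771.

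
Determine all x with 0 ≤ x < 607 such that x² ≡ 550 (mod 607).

Since 607 ≡ 3 (mod 4), a square root of 550 is 550^((607+1)/4) = 550^152 mod 607.
Repeated squaring: 550^2≡214, 550^4≡271, 550^8≡601, 550^16≡36, 550^32≡82, 550^64≡47, 550^128≡388 (mod 607).
550^152 = 550^(128+16+8) ≡ 565 (mod 607).
Check: 565² = 319225 ≡ 550 (mod 607). The two roots are 42 and 565.

42, 565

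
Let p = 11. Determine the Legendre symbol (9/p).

Euler's criterion: (9/11) ≡ 9^5 (mod 11).
9^2 ≡ 4 (mod 11)
9^4 ≡ 5 (mod 11)
9^5 = 9^(4+1) ≡ 1 (mod 11).
Result is 1, so (9/11) = 1.

1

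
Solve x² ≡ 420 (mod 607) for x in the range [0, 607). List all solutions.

Since 607 ≡ 3 (mod 4), a square root of 420 is 420^((607+1)/4) = 420^152 mod 607.
Repeated squaring: 420^2≡370, 420^4≡325, 420^8≡7, 420^16≡49, 420^32≡580, 420^64≡122, 420^128≡316 (mod 607).
420^152 = 420^(128+16+8) ≡ 342 (mod 607).
Check: 342² = 116964 ≡ 420 (mod 607). The two roots are 265 and 342.

265, 342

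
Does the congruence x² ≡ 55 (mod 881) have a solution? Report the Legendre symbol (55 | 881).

1

Euler's criterion: (55/881) ≡ 55^440 (mod 881).
55^2 ≡ 382 (mod 881)
55^4 ≡ 559 (mod 881)
55^8 ≡ 607 (mod 881)
55^16 ≡ 191 (mod 881)
55^32 ≡ 360 (mod 881)
55^64 ≡ 93 (mod 881)
55^128 ≡ 720 (mod 881)
55^256 ≡ 372 (mod 881)
55^440 = 55^(256+128+32+16+8) ≡ 1 (mod 881).
Result is 1, so (55/881) = 1.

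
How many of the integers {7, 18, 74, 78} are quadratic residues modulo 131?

2

(7/131) = +1 → QR.
(18/131) = -1 → non-residue.
(74/131) = +1 → QR.
(78/131) = -1 → non-residue.
Total quadratic residues among the 4: 2.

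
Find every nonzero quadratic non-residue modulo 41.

Square k = 1,…,20 (k and 41−k give the same square):
1²=1, 2²=4, 3²=9, 4²=16, 5²=25, 6²=36, 7²≡8, 8²≡23, 9²≡40, 10²≡18, 11²≡39, 12²≡21, 13²≡5, 14²≡32, 15²≡20, 16²≡10, 17²≡2, 18²≡37, 19²≡33, 20²≡31 (mod 41).
The residues are {1, 2, 4, 5, 8, 9, 10, 16, 18, 20, 21, 23, 25, 31, 32, 33, 36, 37, 39, 40}; the non-residues are the remaining 20 nonzero classes.

3, 6, 7, 11, 12, 13, 14, 15, 17, 19, 22, 24, 26, 27, 28, 29, 30, 34, 35, 38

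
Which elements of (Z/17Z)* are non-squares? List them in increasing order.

Square k = 1,…,8 (k and 17−k give the same square):
1²=1, 2²=4, 3²=9, 4²=16, 5²≡8, 6²≡2, 7²≡15, 8²≡13 (mod 17).
The residues are {1, 2, 4, 8, 9, 13, 15, 16}; the non-residues are the remaining 8 nonzero classes.

3, 5, 6, 7, 10, 11, 12, 14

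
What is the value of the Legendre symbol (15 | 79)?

Reciprocity: 15 ≡ 3 and 79 ≡ 3 (mod 4), so (15/79) = −(79/15).
Reduce top mod 15: now compute (4/15).
Pull out 2^2: since 15 ≡ 7 (mod 8), (2/15) = +1, so (2/15)^2 = +1.
Reached (1/15) = 1. Collecting the sign flips along the way, the symbol is -1.

-1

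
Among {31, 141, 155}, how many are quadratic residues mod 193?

1

(31/193) = +1 → QR.
(141/193) = -1 → non-residue.
(155/193) = -1 → non-residue.
Total quadratic residues among the 3: 1.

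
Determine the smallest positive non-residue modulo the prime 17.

3

(2/17) = +1, so 2 is a residue.
(3/17) = −1, so 3 is the smallest positive non-residue mod 17.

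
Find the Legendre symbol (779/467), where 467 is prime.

-1

Euler's criterion: (779/467) ≡ 312^233 (mod 467).
312^2 ≡ 208 (mod 467)
312^4 ≡ 300 (mod 467)
312^8 ≡ 336 (mod 467)
312^16 ≡ 349 (mod 467)
312^32 ≡ 381 (mod 467)
312^64 ≡ 391 (mod 467)
312^128 ≡ 172 (mod 467)
312^233 = 312^(128+64+32+8+1) ≡ 466 (mod 467).
Result is 466 ≡ −1, so (779/467) = −1.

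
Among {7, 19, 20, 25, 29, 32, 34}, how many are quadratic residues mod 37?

3

(7/37) = +1 → QR.
(19/37) = -1 → non-residue.
(20/37) = -1 → non-residue.
(25/37) = +1 → QR.
(29/37) = -1 → non-residue.
(32/37) = -1 → non-residue.
(34/37) = +1 → QR.
Total quadratic residues among the 7: 3.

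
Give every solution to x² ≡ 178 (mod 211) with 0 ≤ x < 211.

Since 211 ≡ 3 (mod 4), a square root of 178 is 178^((211+1)/4) = 178^53 mod 211.
Repeated squaring: 178^2≡34, 178^4≡101, 178^8≡73, 178^16≡54, 178^32≡173 (mod 211).
178^53 = 178^(32+16+4+1) ≡ 173 (mod 211).
Check: 173² = 29929 ≡ 178 (mod 211). The two roots are 38 and 173.

38, 173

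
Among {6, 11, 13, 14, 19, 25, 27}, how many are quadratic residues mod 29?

(6/29) = +1 → QR.
(11/29) = -1 → non-residue.
(13/29) = +1 → QR.
(14/29) = -1 → non-residue.
(19/29) = -1 → non-residue.
(25/29) = +1 → QR.
(27/29) = -1 → non-residue.
Total quadratic residues among the 7: 3.

3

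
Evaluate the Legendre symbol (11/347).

Reciprocity: 11 ≡ 3 and 347 ≡ 3 (mod 4), so (11/347) = −(347/11).
Reduce top mod 11: now compute (6/11).
Pull out 2: since 11 ≡ 3 (mod 8), (2/11) = -1.
Reciprocity: 3 ≡ 3 and 11 ≡ 3 (mod 4), so (3/11) = −(11/3).
Reduce top mod 3: now compute (2/3).
Pull out 2: since 3 ≡ 3 (mod 8), (2/3) = -1.
Reached (1/3) = 1. Collecting the sign flips along the way, the symbol is +1.

1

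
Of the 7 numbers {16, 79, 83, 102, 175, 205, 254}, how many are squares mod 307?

(16/307) = +1 → QR.
(79/307) = +1 → QR.
(83/307) = +1 → QR.
(102/307) = +1 → QR.
(175/307) = +1 → QR.
(205/307) = -1 → non-residue.
(254/307) = -1 → non-residue.
Total quadratic residues among the 7: 5.

5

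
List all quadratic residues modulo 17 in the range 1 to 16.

1 2 4 8 9 13 15 16

Square k = 1,…,8 (k and 17−k give the same square):
1²=1, 2²=4, 3²=9, 4²=16, 5²≡8, 6²≡2, 7²≡15, 8²≡13 (mod 17).
So the quadratic residues mod 17 are {1, 2, 4, 8, 9, 13, 15, 16}.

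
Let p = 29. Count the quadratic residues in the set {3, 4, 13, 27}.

2

(3/29) = -1 → non-residue.
(4/29) = +1 → QR.
(13/29) = +1 → QR.
(27/29) = -1 → non-residue.
Total quadratic residues among the 4: 2.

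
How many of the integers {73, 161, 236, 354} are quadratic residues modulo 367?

3

(73/367) = +1 → QR.
(161/367) = +1 → QR.
(236/367) = +1 → QR.
(354/367) = -1 → non-residue.
Total quadratic residues among the 4: 3.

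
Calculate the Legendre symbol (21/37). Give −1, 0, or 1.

Euler's criterion: (21/37) ≡ 21^18 (mod 37).
21^2 ≡ 34 (mod 37)
21^4 ≡ 9 (mod 37)
21^8 ≡ 7 (mod 37)
21^16 ≡ 12 (mod 37)
21^18 = 21^(16+2) ≡ 1 (mod 37).
Result is 1, so (21/37) = 1.

1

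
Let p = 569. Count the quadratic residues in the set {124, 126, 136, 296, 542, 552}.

3

(124/569) = -1 → non-residue.
(126/569) = +1 → QR.
(136/569) = +1 → QR.
(296/569) = -1 → non-residue.
(542/569) = -1 → non-residue.
(552/569) = +1 → QR.
Total quadratic residues among the 6: 3.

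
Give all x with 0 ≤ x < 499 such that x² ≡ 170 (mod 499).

121, 378

Since 499 ≡ 3 (mod 4), a square root of 170 is 170^((499+1)/4) = 170^125 mod 499.
Repeated squaring: 170^2≡457, 170^4≡267, 170^8≡431, 170^16≡133, 170^32≡224, 170^64≡276 (mod 499).
170^125 = 170^(64+32+16+8+4+1) ≡ 121 (mod 499).
Check: 121² = 14641 ≡ 170 (mod 499). The two roots are 121 and 378.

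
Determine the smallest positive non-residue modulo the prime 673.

(2/673) = +1, so 2 is a residue.
(3/673) = +1, so 3 is a residue.
(4/673) = +1, so 4 is a residue.
(5/673) = −1, so 5 is the smallest positive non-residue mod 673.

5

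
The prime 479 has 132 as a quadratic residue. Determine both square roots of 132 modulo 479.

236, 243

Since 479 ≡ 3 (mod 4), a square root of 132 is 132^((479+1)/4) = 132^120 mod 479.
Repeated squaring: 132^2≡180, 132^4≡307, 132^8≡365, 132^16≡63, 132^32≡137, 132^64≡88 (mod 479).
132^120 = 132^(64+32+16+8) ≡ 243 (mod 479).
Check: 243² = 59049 ≡ 132 (mod 479). The two roots are 236 and 243.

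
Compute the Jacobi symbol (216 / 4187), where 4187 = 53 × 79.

-1

Pull out 2^3: since 4187 ≡ 3 (mod 8), (2/4187) = -1, so (2/4187)^3 = -1.
Reciprocity: 27 ≡ 3 and 4187 ≡ 3 (mod 4), so (27/4187) = −(4187/27).
Reduce top mod 27: now compute (2/27).
Pull out 2: since 27 ≡ 3 (mod 8), (2/27) = -1.
Reached (1/27) = 1. Collecting the sign flips along the way, the symbol is -1.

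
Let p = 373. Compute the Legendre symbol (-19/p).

-1

First reduce: -19 ≡ 354 (mod 373).
Pull out 2: since 373 ≡ 5 (mod 8), (2/373) = -1.
Reciprocity: 177 ≡ 1 and 373 ≡ 1 (mod 4), so (177/373) = +(373/177).
Reduce top mod 177: now compute (19/177).
Reciprocity: 19 ≡ 3 and 177 ≡ 1 (mod 4), so (19/177) = +(177/19).
Reduce top mod 19: now compute (6/19).
Pull out 2: since 19 ≡ 3 (mod 8), (2/19) = -1.
Reciprocity: 3 ≡ 3 and 19 ≡ 3 (mod 4), so (3/19) = −(19/3).
Reduce top mod 3: now compute (1/3).
Reached (1/3) = 1. Collecting the sign flips along the way, the symbol is -1.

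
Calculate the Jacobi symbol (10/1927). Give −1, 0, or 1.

-1

Pull out 2: since 1927 ≡ 7 (mod 8), (2/1927) = +1.
Reciprocity: 5 ≡ 1 and 1927 ≡ 3 (mod 4), so (5/1927) = +(1927/5).
Reduce top mod 5: now compute (2/5).
Pull out 2: since 5 ≡ 5 (mod 8), (2/5) = -1.
Reached (1/5) = 1. Collecting the sign flips along the way, the symbol is -1.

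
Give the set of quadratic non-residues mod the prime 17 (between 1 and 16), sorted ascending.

3,5,6,7,10,11,12,14

Square k = 1,…,8 (k and 17−k give the same square):
1²=1, 2²=4, 3²=9, 4²=16, 5²≡8, 6²≡2, 7²≡15, 8²≡13 (mod 17).
The residues are {1, 2, 4, 8, 9, 13, 15, 16}; the non-residues are the remaining 8 nonzero classes.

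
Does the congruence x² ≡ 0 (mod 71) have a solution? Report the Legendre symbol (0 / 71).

Top reduces to 0: gcd > 1, so the symbol is 0.

0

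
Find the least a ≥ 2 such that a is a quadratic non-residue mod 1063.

3

(2/1063) = +1, so 2 is a residue.
(3/1063) = −1, so 3 is the smallest positive non-residue mod 1063.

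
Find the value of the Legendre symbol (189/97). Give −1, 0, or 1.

-1

Euler's criterion: (189/97) ≡ 92^48 (mod 97).
92^2 ≡ 25 (mod 97)
92^4 ≡ 43 (mod 97)
92^8 ≡ 6 (mod 97)
92^16 ≡ 36 (mod 97)
92^32 ≡ 35 (mod 97)
92^48 = 92^(32+16) ≡ 96 (mod 97).
Result is 96 ≡ −1, so (189/97) = −1.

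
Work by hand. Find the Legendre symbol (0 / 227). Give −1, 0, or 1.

Top reduces to 0: gcd > 1, so the symbol is 0.

0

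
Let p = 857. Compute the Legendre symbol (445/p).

1

Reciprocity: 445 ≡ 1 and 857 ≡ 1 (mod 4), so (445/857) = +(857/445).
Reduce top mod 445: now compute (412/445).
Pull out 2^2: since 445 ≡ 5 (mod 8), (2/445) = -1, so (2/445)^2 = +1.
Reciprocity: 103 ≡ 3 and 445 ≡ 1 (mod 4), so (103/445) = +(445/103).
Reduce top mod 103: now compute (33/103).
Reciprocity: 33 ≡ 1 and 103 ≡ 3 (mod 4), so (33/103) = +(103/33).
Reduce top mod 33: now compute (4/33).
Pull out 2^2: since 33 ≡ 1 (mod 8), (2/33) = +1, so (2/33)^2 = +1.
Reached (1/33) = 1. Collecting the sign flips along the way, the symbol is +1.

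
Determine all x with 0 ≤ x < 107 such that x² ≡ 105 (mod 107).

31, 76

Since 107 ≡ 3 (mod 4), a square root of 105 is 105^((107+1)/4) = 105^27 mod 107.
Repeated squaring: 105^2≡4, 105^4≡16, 105^8≡42, 105^16≡52 (mod 107).
105^27 = 105^(16+8+2+1) ≡ 76 (mod 107).
Check: 76² = 5776 ≡ 105 (mod 107). The two roots are 31 and 76.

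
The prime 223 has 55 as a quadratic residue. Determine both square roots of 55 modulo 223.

Since 223 ≡ 3 (mod 4), a square root of 55 is 55^((223+1)/4) = 55^56 mod 223.
Repeated squaring: 55^2≡126, 55^4≡43, 55^8≡65, 55^16≡211, 55^32≡144 (mod 223).
55^56 = 55^(32+16+8) ≡ 72 (mod 223).
Check: 72² = 5184 ≡ 55 (mod 223). The two roots are 72 and 151.

72, 151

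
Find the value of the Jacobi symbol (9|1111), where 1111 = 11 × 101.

Reciprocity: 9 ≡ 1 and 1111 ≡ 3 (mod 4), so (9/1111) = +(1111/9).
Reduce top mod 9: now compute (4/9).
Pull out 2^2: since 9 ≡ 1 (mod 8), (2/9) = +1, so (2/9)^2 = +1.
Reached (1/9) = 1. Collecting the sign flips along the way, the symbol is +1.

1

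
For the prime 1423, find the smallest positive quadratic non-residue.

(2/1423) = +1, so 2 is a residue.
(3/1423) = −1, so 3 is the smallest positive non-residue mod 1423.

3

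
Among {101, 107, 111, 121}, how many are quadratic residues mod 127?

2

(101/127) = -1 → non-residue.
(107/127) = +1 → QR.
(111/127) = -1 → non-residue.
(121/127) = +1 → QR.
Total quadratic residues among the 4: 2.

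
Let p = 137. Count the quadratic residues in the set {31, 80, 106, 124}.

0

(31/137) = -1 → non-residue.
(80/137) = -1 → non-residue.
(106/137) = -1 → non-residue.
(124/137) = -1 → non-residue.
Total quadratic residues among the 4: 0.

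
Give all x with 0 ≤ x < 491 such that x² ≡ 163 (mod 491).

60, 431

Since 491 ≡ 3 (mod 4), a square root of 163 is 163^((491+1)/4) = 163^123 mod 491.
Repeated squaring: 163^2≡55, 163^4≡79, 163^8≡349, 163^16≡33, 163^32≡107, 163^64≡156 (mod 491).
163^123 = 163^(64+32+16+8+2+1) ≡ 60 (mod 491).
Check: 60² = 3600 ≡ 163 (mod 491). The two roots are 60 and 431.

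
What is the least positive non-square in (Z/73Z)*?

5

(2/73) = +1, so 2 is a residue.
(3/73) = +1, so 3 is a residue.
(4/73) = +1, so 4 is a residue.
(5/73) = −1, so 5 is the smallest positive non-residue mod 73.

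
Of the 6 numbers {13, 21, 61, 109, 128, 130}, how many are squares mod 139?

(13/139) = +1 → QR.
(21/139) = -1 → non-residue.
(61/139) = -1 → non-residue.
(109/139) = -1 → non-residue.
(128/139) = -1 → non-residue.
(130/139) = -1 → non-residue.
Total quadratic residues among the 6: 1.

1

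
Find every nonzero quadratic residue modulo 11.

Square k = 1,…,5 (k and 11−k give the same square):
1²=1, 2²=4, 3²=9, 4²≡5, 5²≡3 (mod 11).
So the quadratic residues mod 11 are {1, 3, 4, 5, 9}.

1 3 4 5 9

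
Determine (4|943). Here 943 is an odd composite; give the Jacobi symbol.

1

Pull out 2^2: since 943 ≡ 7 (mod 8), (2/943) = +1, so (2/943)^2 = +1.
Reached (1/943) = 1. Collecting the sign flips along the way, the symbol is +1.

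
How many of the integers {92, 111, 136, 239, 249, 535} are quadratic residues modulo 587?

2

(92/587) = -1 → non-residue.
(111/587) = -1 → non-residue.
(136/587) = -1 → non-residue.
(239/587) = -1 → non-residue.
(249/587) = +1 → QR.
(535/587) = +1 → QR.
Total quadratic residues among the 6: 2.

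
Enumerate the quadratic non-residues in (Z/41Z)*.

Square k = 1,…,20 (k and 41−k give the same square):
1²=1, 2²=4, 3²=9, 4²=16, 5²=25, 6²=36, 7²≡8, 8²≡23, 9²≡40, 10²≡18, 11²≡39, 12²≡21, 13²≡5, 14²≡32, 15²≡20, 16²≡10, 17²≡2, 18²≡37, 19²≡33, 20²≡31 (mod 41).
The residues are {1, 2, 4, 5, 8, 9, 10, 16, 18, 20, 21, 23, 25, 31, 32, 33, 36, 37, 39, 40}; the non-residues are the remaining 20 nonzero classes.

3, 6, 7, 11, 12, 13, 14, 15, 17, 19, 22, 24, 26, 27, 28, 29, 30, 34, 35, 38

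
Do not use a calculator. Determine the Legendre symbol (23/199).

Euler's criterion: (23/199) ≡ 23^99 (mod 199).
23^2 ≡ 131 (mod 199)
23^4 ≡ 47 (mod 199)
23^8 ≡ 20 (mod 199)
23^16 ≡ 2 (mod 199)
23^32 ≡ 4 (mod 199)
23^64 ≡ 16 (mod 199)
23^99 = 23^(64+32+2+1) ≡ 1 (mod 199).
Result is 1, so (23/199) = 1.

1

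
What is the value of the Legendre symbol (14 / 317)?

-1

Pull out 2: since 317 ≡ 5 (mod 8), (2/317) = -1.
Reciprocity: 7 ≡ 3 and 317 ≡ 1 (mod 4), so (7/317) = +(317/7).
Reduce top mod 7: now compute (2/7).
Pull out 2: since 7 ≡ 7 (mod 8), (2/7) = +1.
Reached (1/7) = 1. Collecting the sign flips along the way, the symbol is -1.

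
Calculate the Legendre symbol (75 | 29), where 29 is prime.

Euler's criterion: (75/29) ≡ 17^14 (mod 29).
17^2 ≡ 28 (mod 29)
17^4 ≡ 1 (mod 29)
17^8 ≡ 1 (mod 29)
17^14 = 17^(8+4+2) ≡ 28 (mod 29).
Result is 28 ≡ −1, so (75/29) = −1.

-1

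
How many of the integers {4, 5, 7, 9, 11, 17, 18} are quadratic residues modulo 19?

6

(4/19) = +1 → QR.
(5/19) = +1 → QR.
(7/19) = +1 → QR.
(9/19) = +1 → QR.
(11/19) = +1 → QR.
(17/19) = +1 → QR.
(18/19) = -1 → non-residue.
Total quadratic residues among the 7: 6.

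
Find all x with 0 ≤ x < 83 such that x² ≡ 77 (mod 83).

34, 49

Since 83 ≡ 3 (mod 4), a square root of 77 is 77^((83+1)/4) = 77^21 mod 83.
Repeated squaring: 77^2≡36, 77^4≡51, 77^8≡28, 77^16≡37 (mod 83).
77^21 = 77^(16+4+1) ≡ 49 (mod 83).
Check: 49² = 2401 ≡ 77 (mod 83). The two roots are 34 and 49.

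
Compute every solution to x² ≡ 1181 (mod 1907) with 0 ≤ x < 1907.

Since 1907 ≡ 3 (mod 4), a square root of 1181 is 1181^((1907+1)/4) = 1181^477 mod 1907.
Repeated squaring: 1181^2≡744, 1181^4≡506, 1181^8≡498, 1181^16≡94, 1181^32≡1208, 1181^64≡409, 1181^128≡1372, 1181^256≡175 (mod 1907).
1181^477 = 1181^(256+128+64+16+8+4+1) ≡ 1224 (mod 1907).
Check: 1224² = 1498176 ≡ 1181 (mod 1907). The two roots are 683 and 1224.

683, 1224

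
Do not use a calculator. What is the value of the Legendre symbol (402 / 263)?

First reduce: 402 ≡ 139 (mod 263).
Reciprocity: 139 ≡ 3 and 263 ≡ 3 (mod 4), so (139/263) = −(263/139).
Reduce top mod 139: now compute (124/139).
Pull out 2^2: since 139 ≡ 3 (mod 8), (2/139) = -1, so (2/139)^2 = +1.
Reciprocity: 31 ≡ 3 and 139 ≡ 3 (mod 4), so (31/139) = −(139/31).
Reduce top mod 31: now compute (15/31).
Reciprocity: 15 ≡ 3 and 31 ≡ 3 (mod 4), so (15/31) = −(31/15).
Reduce top mod 15: now compute (1/15).
Reached (1/15) = 1. Collecting the sign flips along the way, the symbol is -1.

-1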